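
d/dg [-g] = -1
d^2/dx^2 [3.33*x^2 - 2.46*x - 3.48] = 6.66000000000000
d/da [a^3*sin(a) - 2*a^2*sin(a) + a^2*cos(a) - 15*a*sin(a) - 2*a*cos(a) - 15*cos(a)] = a^3*cos(a) - 2*sqrt(2)*a^2*cos(a + pi/4) - 2*a*sin(a) - 13*a*cos(a) - 2*cos(a)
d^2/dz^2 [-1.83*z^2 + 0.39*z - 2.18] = -3.66000000000000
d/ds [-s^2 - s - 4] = -2*s - 1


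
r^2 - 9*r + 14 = (r - 7)*(r - 2)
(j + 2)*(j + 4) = j^2 + 6*j + 8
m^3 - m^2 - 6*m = m*(m - 3)*(m + 2)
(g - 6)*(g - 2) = g^2 - 8*g + 12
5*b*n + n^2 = n*(5*b + n)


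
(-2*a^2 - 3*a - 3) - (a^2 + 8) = -3*a^2 - 3*a - 11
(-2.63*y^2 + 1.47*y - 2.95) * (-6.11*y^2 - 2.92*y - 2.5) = 16.0693*y^4 - 1.3021*y^3 + 20.3071*y^2 + 4.939*y + 7.375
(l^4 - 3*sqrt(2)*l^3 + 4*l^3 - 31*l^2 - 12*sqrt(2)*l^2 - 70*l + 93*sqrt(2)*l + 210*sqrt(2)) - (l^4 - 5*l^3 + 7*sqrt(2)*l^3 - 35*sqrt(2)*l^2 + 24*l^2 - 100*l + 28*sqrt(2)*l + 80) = -10*sqrt(2)*l^3 + 9*l^3 - 55*l^2 + 23*sqrt(2)*l^2 + 30*l + 65*sqrt(2)*l - 80 + 210*sqrt(2)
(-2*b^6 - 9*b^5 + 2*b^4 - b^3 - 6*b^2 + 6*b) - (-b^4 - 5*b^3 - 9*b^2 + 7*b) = -2*b^6 - 9*b^5 + 3*b^4 + 4*b^3 + 3*b^2 - b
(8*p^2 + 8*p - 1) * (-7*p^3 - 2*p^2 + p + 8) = -56*p^5 - 72*p^4 - p^3 + 74*p^2 + 63*p - 8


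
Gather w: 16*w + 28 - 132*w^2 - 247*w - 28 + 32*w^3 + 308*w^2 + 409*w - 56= 32*w^3 + 176*w^2 + 178*w - 56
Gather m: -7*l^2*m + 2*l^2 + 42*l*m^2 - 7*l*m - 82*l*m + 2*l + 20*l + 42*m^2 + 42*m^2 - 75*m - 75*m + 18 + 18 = 2*l^2 + 22*l + m^2*(42*l + 84) + m*(-7*l^2 - 89*l - 150) + 36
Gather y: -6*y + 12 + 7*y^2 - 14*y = 7*y^2 - 20*y + 12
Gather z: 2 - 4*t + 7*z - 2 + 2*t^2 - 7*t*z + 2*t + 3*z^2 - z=2*t^2 - 2*t + 3*z^2 + z*(6 - 7*t)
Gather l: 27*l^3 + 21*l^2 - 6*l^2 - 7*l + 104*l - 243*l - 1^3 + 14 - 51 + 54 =27*l^3 + 15*l^2 - 146*l + 16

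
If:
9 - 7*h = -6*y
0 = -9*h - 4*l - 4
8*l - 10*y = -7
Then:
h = 42/89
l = -367/178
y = -169/178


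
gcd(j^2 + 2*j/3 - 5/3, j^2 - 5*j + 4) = j - 1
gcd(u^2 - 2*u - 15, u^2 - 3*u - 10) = u - 5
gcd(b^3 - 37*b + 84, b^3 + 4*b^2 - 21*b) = b^2 + 4*b - 21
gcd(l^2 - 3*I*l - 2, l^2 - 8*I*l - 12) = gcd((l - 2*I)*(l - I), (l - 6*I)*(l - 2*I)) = l - 2*I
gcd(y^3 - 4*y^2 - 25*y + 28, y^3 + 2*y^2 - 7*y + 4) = y^2 + 3*y - 4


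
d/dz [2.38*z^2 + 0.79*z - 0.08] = 4.76*z + 0.79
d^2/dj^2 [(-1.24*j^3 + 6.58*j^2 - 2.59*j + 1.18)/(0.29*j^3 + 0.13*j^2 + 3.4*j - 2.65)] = (2.22044604925031e-16*j^7 + 1.200252*j^6 + 6.028926*j^5 - 49.757562*j^4 + 41.186054*j^3 + 63.850812*j^2 - 49.03059*j + 73.83892)/(0.024389*j^9 + 0.032799*j^8 + 0.872523*j^7 + 0.102682*j^6 + 9.63015*j^5 - 11.303355*j^4 + 38.385775*j^3 - 89.163225*j^2 + 71.6295*j - 18.609625)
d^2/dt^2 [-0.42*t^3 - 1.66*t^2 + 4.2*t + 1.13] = -2.52*t - 3.32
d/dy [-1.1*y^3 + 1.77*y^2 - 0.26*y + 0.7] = -3.3*y^2 + 3.54*y - 0.26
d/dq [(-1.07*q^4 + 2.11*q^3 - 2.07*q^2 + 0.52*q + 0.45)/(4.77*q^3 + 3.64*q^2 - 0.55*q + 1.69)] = (-5.1039*q^6 - 7.7896*q^5 + 19.3198*q^4 - 14.515*q^3 + 3.5039*q^2 - 10.2726*q + 1.1263)/(22.7529*q^6 + 34.7256*q^5 + 8.0026*q^4 + 12.1186*q^3 + 12.6057*q^2 - 1.859*q + 2.8561)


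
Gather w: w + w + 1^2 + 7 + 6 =2*w + 14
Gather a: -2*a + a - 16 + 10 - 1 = -a - 7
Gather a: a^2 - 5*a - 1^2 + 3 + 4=a^2 - 5*a + 6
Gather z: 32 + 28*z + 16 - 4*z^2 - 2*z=-4*z^2 + 26*z + 48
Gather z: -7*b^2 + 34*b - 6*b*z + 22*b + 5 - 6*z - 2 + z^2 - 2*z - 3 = -7*b^2 + 56*b + z^2 + z*(-6*b - 8)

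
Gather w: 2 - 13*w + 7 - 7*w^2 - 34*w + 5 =-7*w^2 - 47*w + 14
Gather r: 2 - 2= 0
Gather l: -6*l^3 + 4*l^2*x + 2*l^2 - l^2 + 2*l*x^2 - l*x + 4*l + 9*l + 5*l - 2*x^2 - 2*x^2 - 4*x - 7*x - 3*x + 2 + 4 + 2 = -6*l^3 + l^2*(4*x + 1) + l*(2*x^2 - x + 18) - 4*x^2 - 14*x + 8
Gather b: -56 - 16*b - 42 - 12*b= -28*b - 98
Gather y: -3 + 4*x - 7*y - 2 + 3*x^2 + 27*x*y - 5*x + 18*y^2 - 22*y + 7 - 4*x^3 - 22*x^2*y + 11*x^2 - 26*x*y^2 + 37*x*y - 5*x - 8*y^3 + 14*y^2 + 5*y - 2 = -4*x^3 + 14*x^2 - 6*x - 8*y^3 + y^2*(32 - 26*x) + y*(-22*x^2 + 64*x - 24)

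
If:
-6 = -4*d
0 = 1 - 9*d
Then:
No Solution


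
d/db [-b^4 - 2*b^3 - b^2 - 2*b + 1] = -4*b^3 - 6*b^2 - 2*b - 2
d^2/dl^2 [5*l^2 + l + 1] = 10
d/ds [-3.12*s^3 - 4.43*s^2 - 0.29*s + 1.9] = -9.36*s^2 - 8.86*s - 0.29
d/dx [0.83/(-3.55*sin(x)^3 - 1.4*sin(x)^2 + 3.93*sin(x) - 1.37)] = (8.8395*sin(x)^2 + 2.324*sin(x) - 3.2619)*cos(x)/(3.55*sin(x)^3 + 1.4*sin(x)^2 - 3.93*sin(x) + 1.37)^2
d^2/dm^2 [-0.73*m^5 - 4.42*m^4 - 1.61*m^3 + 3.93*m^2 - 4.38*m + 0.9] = -14.6*m^3 - 53.04*m^2 - 9.66*m + 7.86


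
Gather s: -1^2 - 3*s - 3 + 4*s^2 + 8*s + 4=4*s^2 + 5*s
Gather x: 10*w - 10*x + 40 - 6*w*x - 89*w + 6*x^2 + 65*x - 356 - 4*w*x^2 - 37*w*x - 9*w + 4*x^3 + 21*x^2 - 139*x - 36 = -88*w + 4*x^3 + x^2*(27 - 4*w) + x*(-43*w - 84) - 352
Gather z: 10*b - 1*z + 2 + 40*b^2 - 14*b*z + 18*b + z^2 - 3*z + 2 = 40*b^2 + 28*b + z^2 + z*(-14*b - 4) + 4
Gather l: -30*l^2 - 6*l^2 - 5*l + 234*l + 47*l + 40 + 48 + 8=-36*l^2 + 276*l + 96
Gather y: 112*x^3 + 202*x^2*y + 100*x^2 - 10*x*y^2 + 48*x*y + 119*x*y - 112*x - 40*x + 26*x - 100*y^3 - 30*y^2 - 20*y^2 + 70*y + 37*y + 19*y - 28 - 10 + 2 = 112*x^3 + 100*x^2 - 126*x - 100*y^3 + y^2*(-10*x - 50) + y*(202*x^2 + 167*x + 126) - 36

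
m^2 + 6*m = m*(m + 6)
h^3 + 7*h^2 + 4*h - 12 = (h - 1)*(h + 2)*(h + 6)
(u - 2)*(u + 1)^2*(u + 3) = u^4 + 3*u^3 - 3*u^2 - 11*u - 6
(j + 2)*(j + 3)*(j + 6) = j^3 + 11*j^2 + 36*j + 36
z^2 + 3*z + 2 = (z + 1)*(z + 2)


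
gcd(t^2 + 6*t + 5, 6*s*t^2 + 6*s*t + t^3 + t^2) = t + 1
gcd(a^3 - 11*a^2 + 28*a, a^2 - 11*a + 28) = a^2 - 11*a + 28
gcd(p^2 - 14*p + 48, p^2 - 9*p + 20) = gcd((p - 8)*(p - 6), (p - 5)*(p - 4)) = 1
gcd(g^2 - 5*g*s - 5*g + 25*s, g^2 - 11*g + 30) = g - 5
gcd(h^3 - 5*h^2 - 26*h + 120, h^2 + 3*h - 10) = h + 5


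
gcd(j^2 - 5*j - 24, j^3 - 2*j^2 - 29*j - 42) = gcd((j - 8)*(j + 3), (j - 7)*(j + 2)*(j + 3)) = j + 3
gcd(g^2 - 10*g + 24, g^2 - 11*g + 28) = g - 4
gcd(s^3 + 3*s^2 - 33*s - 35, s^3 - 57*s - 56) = s^2 + 8*s + 7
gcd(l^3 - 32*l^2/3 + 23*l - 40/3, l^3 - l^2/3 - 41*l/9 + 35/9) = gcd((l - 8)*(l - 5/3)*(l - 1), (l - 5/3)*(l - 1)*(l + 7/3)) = l^2 - 8*l/3 + 5/3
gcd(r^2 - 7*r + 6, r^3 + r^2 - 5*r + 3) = r - 1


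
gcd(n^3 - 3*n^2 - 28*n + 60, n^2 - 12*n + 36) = n - 6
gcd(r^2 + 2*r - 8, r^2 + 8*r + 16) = r + 4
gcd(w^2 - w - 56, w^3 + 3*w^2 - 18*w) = 1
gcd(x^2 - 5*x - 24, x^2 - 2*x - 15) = x + 3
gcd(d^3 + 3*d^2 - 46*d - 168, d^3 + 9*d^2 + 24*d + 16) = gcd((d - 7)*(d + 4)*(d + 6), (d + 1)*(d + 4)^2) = d + 4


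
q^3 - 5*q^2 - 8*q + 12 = (q - 6)*(q - 1)*(q + 2)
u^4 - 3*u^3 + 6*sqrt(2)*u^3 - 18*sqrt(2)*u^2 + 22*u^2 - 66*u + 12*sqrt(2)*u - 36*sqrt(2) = (u - 3)*(u + sqrt(2))*(u + 2*sqrt(2))*(u + 3*sqrt(2))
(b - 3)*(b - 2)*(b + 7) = b^3 + 2*b^2 - 29*b + 42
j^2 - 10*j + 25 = (j - 5)^2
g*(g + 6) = g^2 + 6*g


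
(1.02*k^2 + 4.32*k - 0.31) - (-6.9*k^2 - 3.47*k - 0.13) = 7.92*k^2 + 7.79*k - 0.18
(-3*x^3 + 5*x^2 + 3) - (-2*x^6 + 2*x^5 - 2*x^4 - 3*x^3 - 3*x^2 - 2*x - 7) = 2*x^6 - 2*x^5 + 2*x^4 + 8*x^2 + 2*x + 10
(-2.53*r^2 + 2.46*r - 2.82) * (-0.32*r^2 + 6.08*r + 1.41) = 0.8096*r^4 - 16.1696*r^3 + 12.2919*r^2 - 13.677*r - 3.9762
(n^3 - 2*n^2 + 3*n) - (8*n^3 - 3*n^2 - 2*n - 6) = -7*n^3 + n^2 + 5*n + 6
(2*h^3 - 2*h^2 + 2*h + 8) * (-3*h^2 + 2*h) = -6*h^5 + 10*h^4 - 10*h^3 - 20*h^2 + 16*h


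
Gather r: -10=-10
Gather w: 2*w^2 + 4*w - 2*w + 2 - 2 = 2*w^2 + 2*w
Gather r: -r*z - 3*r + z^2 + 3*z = r*(-z - 3) + z^2 + 3*z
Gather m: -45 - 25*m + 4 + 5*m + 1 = -20*m - 40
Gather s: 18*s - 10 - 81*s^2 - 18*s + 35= 25 - 81*s^2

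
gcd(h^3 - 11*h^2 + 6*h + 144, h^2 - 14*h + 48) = h^2 - 14*h + 48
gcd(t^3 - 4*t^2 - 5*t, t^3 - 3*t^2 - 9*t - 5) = t^2 - 4*t - 5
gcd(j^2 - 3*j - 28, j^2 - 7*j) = j - 7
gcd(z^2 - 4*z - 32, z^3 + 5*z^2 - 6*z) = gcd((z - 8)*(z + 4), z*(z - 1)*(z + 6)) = 1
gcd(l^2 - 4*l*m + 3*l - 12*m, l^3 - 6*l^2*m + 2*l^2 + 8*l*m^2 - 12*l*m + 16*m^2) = l - 4*m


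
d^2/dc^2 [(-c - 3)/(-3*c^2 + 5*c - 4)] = 2*((c + 3)*(6*c - 5)^2 - (9*c + 4)*(3*c^2 - 5*c + 4))/(3*c^2 - 5*c + 4)^3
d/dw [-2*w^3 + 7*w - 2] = 7 - 6*w^2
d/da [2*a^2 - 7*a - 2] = 4*a - 7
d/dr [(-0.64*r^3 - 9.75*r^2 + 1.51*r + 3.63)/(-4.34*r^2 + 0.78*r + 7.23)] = (2.7776*r^4 - 0.998400000000004*r^3 - 14.9332*r^2 - 109.4766*r + 8.0859)/(18.8356*r^4 - 6.7704*r^3 - 62.148*r^2 + 11.2788*r + 52.2729)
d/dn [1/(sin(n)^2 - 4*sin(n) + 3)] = 2*(2 - sin(n))*cos(n)/(sin(n)^2 - 4*sin(n) + 3)^2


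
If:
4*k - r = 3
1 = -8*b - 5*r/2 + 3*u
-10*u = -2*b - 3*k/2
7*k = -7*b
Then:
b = -130/43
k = 130/43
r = 391/43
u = -13/86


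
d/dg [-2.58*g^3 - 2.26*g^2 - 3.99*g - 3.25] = -7.74*g^2 - 4.52*g - 3.99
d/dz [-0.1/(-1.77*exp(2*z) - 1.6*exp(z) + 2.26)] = (-0.354*exp(z) - 0.16)*exp(z)/(1.77*exp(2*z) + 1.6*exp(z) - 2.26)^2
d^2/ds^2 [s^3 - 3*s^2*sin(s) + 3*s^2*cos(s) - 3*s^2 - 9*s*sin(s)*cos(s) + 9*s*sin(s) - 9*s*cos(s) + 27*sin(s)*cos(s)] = -3*sqrt(2)*s^2*cos(s + pi/4) - 21*s*sin(s) + 18*s*sin(2*s) - 3*s*cos(s) + 6*s + 12*sin(s) - 54*sin(2*s) + 24*cos(s) - 18*cos(2*s) - 6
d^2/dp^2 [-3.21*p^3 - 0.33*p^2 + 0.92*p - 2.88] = -19.26*p - 0.66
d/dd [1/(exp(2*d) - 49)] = -2*exp(2*d)/(exp(2*d) - 49)^2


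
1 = 1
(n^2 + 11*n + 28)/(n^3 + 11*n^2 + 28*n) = 1/n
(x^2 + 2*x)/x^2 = (x + 2)/x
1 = 1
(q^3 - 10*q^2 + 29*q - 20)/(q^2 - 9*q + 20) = q - 1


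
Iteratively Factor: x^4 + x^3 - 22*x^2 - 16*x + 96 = (x + 3)*(x^3 - 2*x^2 - 16*x + 32) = (x - 4)*(x + 3)*(x^2 + 2*x - 8) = (x - 4)*(x - 2)*(x + 3)*(x + 4)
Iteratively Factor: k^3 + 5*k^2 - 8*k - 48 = (k + 4)*(k^2 + k - 12) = (k + 4)^2*(k - 3)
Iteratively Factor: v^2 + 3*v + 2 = (v + 2)*(v + 1)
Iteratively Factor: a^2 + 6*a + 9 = (a + 3)*(a + 3)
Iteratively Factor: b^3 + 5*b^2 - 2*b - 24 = (b - 2)*(b^2 + 7*b + 12) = (b - 2)*(b + 4)*(b + 3)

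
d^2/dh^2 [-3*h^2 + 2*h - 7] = -6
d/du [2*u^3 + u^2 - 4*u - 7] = 6*u^2 + 2*u - 4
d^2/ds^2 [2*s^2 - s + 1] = 4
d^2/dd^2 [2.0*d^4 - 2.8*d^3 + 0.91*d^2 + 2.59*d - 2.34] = 24.0*d^2 - 16.8*d + 1.82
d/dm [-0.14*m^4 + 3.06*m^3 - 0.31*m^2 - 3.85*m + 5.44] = -0.56*m^3 + 9.18*m^2 - 0.62*m - 3.85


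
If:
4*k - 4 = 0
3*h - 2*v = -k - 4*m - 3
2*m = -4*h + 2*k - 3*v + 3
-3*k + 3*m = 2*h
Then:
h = -54/83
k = 1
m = 47/83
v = 179/83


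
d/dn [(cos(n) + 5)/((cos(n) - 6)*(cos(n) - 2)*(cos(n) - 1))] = 2*(cos(n)^3 + 3*cos(n)^2 - 45*cos(n) + 56)*sin(n)/((cos(n) - 6)^2*(cos(n) - 2)^2*(cos(n) - 1)^2)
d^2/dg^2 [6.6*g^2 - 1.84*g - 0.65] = 13.2000000000000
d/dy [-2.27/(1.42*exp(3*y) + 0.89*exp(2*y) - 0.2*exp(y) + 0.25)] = (9.6702*exp(2*y) + 4.0406*exp(y) - 0.454)*exp(y)/(1.42*exp(3*y) + 0.89*exp(2*y) - 0.2*exp(y) + 0.25)^2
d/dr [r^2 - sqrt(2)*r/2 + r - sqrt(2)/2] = 2*r - sqrt(2)/2 + 1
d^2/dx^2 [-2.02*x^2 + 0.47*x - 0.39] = -4.04000000000000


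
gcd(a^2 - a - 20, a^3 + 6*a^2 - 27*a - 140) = a^2 - a - 20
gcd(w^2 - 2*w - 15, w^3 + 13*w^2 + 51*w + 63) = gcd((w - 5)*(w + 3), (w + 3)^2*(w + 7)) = w + 3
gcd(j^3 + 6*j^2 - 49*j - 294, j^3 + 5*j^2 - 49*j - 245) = j^2 - 49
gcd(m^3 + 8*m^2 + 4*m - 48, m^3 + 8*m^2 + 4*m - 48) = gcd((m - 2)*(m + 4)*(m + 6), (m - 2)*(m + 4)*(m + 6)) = m^3 + 8*m^2 + 4*m - 48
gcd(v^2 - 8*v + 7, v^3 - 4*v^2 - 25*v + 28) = v^2 - 8*v + 7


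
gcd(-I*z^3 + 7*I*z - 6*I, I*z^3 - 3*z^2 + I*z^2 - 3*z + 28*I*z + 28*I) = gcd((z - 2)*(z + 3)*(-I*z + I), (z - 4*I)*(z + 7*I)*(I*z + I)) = 1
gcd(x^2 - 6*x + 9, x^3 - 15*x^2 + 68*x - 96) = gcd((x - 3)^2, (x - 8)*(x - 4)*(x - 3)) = x - 3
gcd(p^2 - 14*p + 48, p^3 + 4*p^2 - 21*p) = 1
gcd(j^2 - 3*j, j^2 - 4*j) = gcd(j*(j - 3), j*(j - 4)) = j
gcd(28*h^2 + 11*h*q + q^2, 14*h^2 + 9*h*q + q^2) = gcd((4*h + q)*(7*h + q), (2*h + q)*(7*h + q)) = 7*h + q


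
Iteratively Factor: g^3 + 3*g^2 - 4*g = (g - 1)*(g^2 + 4*g) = (g - 1)*(g + 4)*(g)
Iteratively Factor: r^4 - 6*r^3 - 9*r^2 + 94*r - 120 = (r - 3)*(r^3 - 3*r^2 - 18*r + 40) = (r - 3)*(r + 4)*(r^2 - 7*r + 10) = (r - 5)*(r - 3)*(r + 4)*(r - 2)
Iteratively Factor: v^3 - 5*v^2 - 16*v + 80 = (v + 4)*(v^2 - 9*v + 20) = (v - 5)*(v + 4)*(v - 4)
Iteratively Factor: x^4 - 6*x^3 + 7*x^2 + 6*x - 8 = (x - 2)*(x^3 - 4*x^2 - x + 4) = (x - 4)*(x - 2)*(x^2 - 1) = (x - 4)*(x - 2)*(x + 1)*(x - 1)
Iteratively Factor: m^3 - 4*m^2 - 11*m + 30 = (m - 2)*(m^2 - 2*m - 15) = (m - 2)*(m + 3)*(m - 5)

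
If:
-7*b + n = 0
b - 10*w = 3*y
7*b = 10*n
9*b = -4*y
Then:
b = 0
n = 0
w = 0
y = 0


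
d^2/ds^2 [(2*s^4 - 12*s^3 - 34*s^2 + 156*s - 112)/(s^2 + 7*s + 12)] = 4*(s^3 + 9*s^2 + 27*s - 173)/(s^3 + 9*s^2 + 27*s + 27)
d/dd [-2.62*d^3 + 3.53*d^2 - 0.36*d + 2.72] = -7.86*d^2 + 7.06*d - 0.36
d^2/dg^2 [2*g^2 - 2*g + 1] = 4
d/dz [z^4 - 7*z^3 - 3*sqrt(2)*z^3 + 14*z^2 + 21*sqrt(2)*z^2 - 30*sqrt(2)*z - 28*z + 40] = 4*z^3 - 21*z^2 - 9*sqrt(2)*z^2 + 28*z + 42*sqrt(2)*z - 30*sqrt(2) - 28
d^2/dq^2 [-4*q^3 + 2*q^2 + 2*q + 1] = 4 - 24*q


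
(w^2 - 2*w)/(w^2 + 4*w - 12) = w/(w + 6)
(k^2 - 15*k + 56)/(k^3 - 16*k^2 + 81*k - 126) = (k - 8)/(k^2 - 9*k + 18)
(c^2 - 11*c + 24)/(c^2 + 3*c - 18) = (c - 8)/(c + 6)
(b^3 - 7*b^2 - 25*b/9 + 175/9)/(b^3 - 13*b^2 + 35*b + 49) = (b^2 - 25/9)/(b^2 - 6*b - 7)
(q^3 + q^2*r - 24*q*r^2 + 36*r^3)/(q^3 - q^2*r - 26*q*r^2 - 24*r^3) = (-q^3 - q^2*r + 24*q*r^2 - 36*r^3)/(-q^3 + q^2*r + 26*q*r^2 + 24*r^3)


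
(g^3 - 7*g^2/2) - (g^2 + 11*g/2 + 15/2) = g^3 - 9*g^2/2 - 11*g/2 - 15/2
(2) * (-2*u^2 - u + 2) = -4*u^2 - 2*u + 4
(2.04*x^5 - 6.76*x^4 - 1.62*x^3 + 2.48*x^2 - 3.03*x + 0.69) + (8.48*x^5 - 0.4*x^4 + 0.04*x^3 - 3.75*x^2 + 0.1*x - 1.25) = 10.52*x^5 - 7.16*x^4 - 1.58*x^3 - 1.27*x^2 - 2.93*x - 0.56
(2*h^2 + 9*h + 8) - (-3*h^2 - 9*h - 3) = 5*h^2 + 18*h + 11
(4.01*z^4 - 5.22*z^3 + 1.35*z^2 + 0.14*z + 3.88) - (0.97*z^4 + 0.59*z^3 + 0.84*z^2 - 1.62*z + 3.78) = 3.04*z^4 - 5.81*z^3 + 0.51*z^2 + 1.76*z + 0.1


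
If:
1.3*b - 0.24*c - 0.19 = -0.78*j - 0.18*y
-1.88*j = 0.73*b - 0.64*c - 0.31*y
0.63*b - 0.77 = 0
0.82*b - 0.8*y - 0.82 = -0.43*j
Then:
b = 1.22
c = -11.65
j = -4.83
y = -2.37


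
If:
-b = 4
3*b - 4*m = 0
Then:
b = -4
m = -3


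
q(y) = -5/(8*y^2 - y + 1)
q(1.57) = -0.26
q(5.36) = -0.02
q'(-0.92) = -1.04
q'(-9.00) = 0.00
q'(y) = -5*(1 - 16*y)/(8*y^2 - y + 1)^2 = 5*(16*y - 1)/(8*y^2 - y + 1)^2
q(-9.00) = -0.00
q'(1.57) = 0.33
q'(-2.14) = -0.11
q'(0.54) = 4.90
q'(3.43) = 0.03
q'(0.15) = 6.60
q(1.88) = -0.18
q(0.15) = -4.85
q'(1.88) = 0.19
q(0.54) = -1.79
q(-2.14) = -0.13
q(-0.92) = -0.58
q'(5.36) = 0.01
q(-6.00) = -0.02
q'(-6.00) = -0.00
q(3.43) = -0.05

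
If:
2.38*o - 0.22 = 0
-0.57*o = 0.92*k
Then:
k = -0.06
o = 0.09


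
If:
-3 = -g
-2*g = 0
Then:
No Solution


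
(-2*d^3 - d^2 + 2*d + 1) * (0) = 0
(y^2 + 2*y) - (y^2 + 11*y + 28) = -9*y - 28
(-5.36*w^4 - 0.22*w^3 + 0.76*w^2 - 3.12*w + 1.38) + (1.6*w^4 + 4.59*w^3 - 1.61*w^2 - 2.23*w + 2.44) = -3.76*w^4 + 4.37*w^3 - 0.85*w^2 - 5.35*w + 3.82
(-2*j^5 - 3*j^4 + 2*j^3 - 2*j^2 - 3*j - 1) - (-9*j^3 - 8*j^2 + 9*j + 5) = -2*j^5 - 3*j^4 + 11*j^3 + 6*j^2 - 12*j - 6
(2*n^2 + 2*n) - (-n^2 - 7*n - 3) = 3*n^2 + 9*n + 3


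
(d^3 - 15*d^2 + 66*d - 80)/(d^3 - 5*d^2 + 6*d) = (d^2 - 13*d + 40)/(d*(d - 3))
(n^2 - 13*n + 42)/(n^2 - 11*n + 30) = (n - 7)/(n - 5)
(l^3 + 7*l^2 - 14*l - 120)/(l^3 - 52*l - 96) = (l^2 + l - 20)/(l^2 - 6*l - 16)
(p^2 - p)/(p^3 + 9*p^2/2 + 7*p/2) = 2*(p - 1)/(2*p^2 + 9*p + 7)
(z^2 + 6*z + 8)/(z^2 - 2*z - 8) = (z + 4)/(z - 4)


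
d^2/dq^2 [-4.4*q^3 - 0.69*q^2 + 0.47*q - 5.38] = -26.4*q - 1.38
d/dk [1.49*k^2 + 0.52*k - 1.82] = 2.98*k + 0.52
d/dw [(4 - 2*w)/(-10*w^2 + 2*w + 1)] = 10*(-2*w^2 + 8*w - 1)/(100*w^4 - 40*w^3 - 16*w^2 + 4*w + 1)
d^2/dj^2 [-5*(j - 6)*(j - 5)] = -10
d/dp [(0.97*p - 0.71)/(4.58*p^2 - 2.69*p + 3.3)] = (-4.4426*p^2 + 6.5036*p + 1.2911)/(20.9764*p^4 - 24.6404*p^3 + 37.4641*p^2 - 17.754*p + 10.89)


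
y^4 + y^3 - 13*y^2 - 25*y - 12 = (y - 4)*(y + 1)^2*(y + 3)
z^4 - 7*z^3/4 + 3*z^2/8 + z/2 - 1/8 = (z - 1)^2*(z - 1/4)*(z + 1/2)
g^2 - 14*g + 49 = (g - 7)^2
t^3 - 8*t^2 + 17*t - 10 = (t - 5)*(t - 2)*(t - 1)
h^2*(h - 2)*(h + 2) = h^4 - 4*h^2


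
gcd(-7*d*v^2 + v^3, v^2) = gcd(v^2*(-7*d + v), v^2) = v^2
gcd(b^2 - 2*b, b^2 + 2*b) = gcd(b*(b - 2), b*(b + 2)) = b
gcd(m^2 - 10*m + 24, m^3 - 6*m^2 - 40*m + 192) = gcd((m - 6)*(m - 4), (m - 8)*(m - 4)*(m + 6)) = m - 4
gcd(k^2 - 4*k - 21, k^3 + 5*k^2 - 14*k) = 1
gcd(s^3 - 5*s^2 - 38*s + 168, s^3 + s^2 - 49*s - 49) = s - 7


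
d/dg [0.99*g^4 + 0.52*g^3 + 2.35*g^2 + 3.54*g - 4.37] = 3.96*g^3 + 1.56*g^2 + 4.7*g + 3.54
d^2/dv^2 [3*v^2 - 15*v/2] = 6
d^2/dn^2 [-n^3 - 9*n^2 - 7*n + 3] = -6*n - 18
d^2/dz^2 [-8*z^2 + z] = -16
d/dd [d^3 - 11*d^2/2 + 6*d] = 3*d^2 - 11*d + 6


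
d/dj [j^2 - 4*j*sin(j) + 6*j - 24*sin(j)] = -4*j*cos(j) + 2*j - 4*sin(j) - 24*cos(j) + 6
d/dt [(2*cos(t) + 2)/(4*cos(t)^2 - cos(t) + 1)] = 4*(4*cos(t) + cos(2*t))*sin(t)/(4*sin(t)^2 + cos(t) - 5)^2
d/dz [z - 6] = 1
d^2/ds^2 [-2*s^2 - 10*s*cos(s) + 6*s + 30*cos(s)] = 10*s*cos(s) + 20*sin(s) - 30*cos(s) - 4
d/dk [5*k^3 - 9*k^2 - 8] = 3*k*(5*k - 6)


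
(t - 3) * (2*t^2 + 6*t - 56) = 2*t^3 - 74*t + 168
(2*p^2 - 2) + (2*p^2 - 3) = 4*p^2 - 5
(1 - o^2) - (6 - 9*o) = -o^2 + 9*o - 5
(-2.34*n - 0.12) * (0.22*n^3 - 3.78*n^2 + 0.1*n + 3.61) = -0.5148*n^4 + 8.8188*n^3 + 0.2196*n^2 - 8.4594*n - 0.4332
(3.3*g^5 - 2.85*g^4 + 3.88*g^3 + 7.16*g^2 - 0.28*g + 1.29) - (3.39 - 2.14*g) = 3.3*g^5 - 2.85*g^4 + 3.88*g^3 + 7.16*g^2 + 1.86*g - 2.1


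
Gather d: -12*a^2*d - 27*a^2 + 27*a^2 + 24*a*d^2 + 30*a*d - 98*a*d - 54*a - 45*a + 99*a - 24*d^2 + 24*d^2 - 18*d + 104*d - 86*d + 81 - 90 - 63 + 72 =24*a*d^2 + d*(-12*a^2 - 68*a)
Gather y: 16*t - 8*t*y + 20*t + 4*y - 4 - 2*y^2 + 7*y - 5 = 36*t - 2*y^2 + y*(11 - 8*t) - 9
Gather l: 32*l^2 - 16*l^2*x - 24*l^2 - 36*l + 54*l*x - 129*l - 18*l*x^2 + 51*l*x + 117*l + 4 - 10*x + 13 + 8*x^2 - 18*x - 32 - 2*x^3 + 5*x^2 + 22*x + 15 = l^2*(8 - 16*x) + l*(-18*x^2 + 105*x - 48) - 2*x^3 + 13*x^2 - 6*x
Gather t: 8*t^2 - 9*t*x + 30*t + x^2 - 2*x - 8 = 8*t^2 + t*(30 - 9*x) + x^2 - 2*x - 8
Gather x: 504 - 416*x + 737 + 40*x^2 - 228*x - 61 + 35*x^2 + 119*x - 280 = 75*x^2 - 525*x + 900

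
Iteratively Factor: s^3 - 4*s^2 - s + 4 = (s + 1)*(s^2 - 5*s + 4) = (s - 4)*(s + 1)*(s - 1)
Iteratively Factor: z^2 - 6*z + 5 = (z - 5)*(z - 1)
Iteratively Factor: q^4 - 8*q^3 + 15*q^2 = (q - 3)*(q^3 - 5*q^2) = q*(q - 3)*(q^2 - 5*q) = q^2*(q - 3)*(q - 5)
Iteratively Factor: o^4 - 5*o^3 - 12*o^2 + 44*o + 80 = (o + 2)*(o^3 - 7*o^2 + 2*o + 40) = (o - 5)*(o + 2)*(o^2 - 2*o - 8) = (o - 5)*(o + 2)^2*(o - 4)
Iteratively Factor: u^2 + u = (u)*(u + 1)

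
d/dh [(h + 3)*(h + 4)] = 2*h + 7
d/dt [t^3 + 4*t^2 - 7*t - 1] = 3*t^2 + 8*t - 7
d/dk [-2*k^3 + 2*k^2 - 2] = 2*k*(2 - 3*k)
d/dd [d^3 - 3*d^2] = 3*d*(d - 2)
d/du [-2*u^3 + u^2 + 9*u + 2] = -6*u^2 + 2*u + 9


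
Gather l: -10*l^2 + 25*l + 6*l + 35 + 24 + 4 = -10*l^2 + 31*l + 63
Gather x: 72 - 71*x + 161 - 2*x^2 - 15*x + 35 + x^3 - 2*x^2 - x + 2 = x^3 - 4*x^2 - 87*x + 270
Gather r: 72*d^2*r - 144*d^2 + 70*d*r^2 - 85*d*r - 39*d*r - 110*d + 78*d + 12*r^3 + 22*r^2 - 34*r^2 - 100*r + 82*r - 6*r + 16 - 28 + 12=-144*d^2 - 32*d + 12*r^3 + r^2*(70*d - 12) + r*(72*d^2 - 124*d - 24)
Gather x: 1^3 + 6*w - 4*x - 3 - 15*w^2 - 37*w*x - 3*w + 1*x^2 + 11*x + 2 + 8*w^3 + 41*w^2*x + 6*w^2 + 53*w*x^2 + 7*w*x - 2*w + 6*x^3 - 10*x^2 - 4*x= 8*w^3 - 9*w^2 + w + 6*x^3 + x^2*(53*w - 9) + x*(41*w^2 - 30*w + 3)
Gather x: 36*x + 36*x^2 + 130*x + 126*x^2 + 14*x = 162*x^2 + 180*x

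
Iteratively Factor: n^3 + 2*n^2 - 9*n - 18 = (n - 3)*(n^2 + 5*n + 6) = (n - 3)*(n + 2)*(n + 3)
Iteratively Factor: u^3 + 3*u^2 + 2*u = (u + 1)*(u^2 + 2*u) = u*(u + 1)*(u + 2)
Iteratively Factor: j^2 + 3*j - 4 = (j - 1)*(j + 4)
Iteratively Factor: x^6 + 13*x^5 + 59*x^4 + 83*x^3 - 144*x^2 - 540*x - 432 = (x + 3)*(x^5 + 10*x^4 + 29*x^3 - 4*x^2 - 132*x - 144) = (x + 3)^2*(x^4 + 7*x^3 + 8*x^2 - 28*x - 48) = (x + 2)*(x + 3)^2*(x^3 + 5*x^2 - 2*x - 24) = (x + 2)*(x + 3)^2*(x + 4)*(x^2 + x - 6) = (x + 2)*(x + 3)^3*(x + 4)*(x - 2)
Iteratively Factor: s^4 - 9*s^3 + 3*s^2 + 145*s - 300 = (s - 5)*(s^3 - 4*s^2 - 17*s + 60) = (s - 5)*(s - 3)*(s^2 - s - 20) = (s - 5)^2*(s - 3)*(s + 4)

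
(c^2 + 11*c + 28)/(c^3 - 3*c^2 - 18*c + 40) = (c + 7)/(c^2 - 7*c + 10)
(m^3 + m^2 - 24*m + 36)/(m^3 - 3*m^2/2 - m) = 2*(m^2 + 3*m - 18)/(m*(2*m + 1))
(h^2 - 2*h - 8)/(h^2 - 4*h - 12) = (h - 4)/(h - 6)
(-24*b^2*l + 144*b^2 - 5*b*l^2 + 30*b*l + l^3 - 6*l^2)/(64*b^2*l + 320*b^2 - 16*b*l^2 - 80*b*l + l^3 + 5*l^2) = (-3*b*l + 18*b - l^2 + 6*l)/(8*b*l + 40*b - l^2 - 5*l)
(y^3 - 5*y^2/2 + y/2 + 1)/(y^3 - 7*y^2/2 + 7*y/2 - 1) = (2*y + 1)/(2*y - 1)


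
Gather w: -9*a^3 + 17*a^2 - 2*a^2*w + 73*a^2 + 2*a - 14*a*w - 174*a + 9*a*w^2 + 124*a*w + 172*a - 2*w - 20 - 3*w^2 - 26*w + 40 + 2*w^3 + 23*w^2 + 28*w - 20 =-9*a^3 + 90*a^2 + 2*w^3 + w^2*(9*a + 20) + w*(-2*a^2 + 110*a)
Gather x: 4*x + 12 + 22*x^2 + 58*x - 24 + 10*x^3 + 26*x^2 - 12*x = 10*x^3 + 48*x^2 + 50*x - 12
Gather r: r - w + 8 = r - w + 8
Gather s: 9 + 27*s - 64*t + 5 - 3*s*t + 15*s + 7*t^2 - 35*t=s*(42 - 3*t) + 7*t^2 - 99*t + 14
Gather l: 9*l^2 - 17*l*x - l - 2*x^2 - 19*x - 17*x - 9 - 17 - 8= 9*l^2 + l*(-17*x - 1) - 2*x^2 - 36*x - 34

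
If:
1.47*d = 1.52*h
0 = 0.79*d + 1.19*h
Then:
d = 0.00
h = 0.00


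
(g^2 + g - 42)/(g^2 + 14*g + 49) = (g - 6)/(g + 7)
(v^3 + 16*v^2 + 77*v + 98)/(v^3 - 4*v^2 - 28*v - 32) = (v^2 + 14*v + 49)/(v^2 - 6*v - 16)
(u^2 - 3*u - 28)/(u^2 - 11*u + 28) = (u + 4)/(u - 4)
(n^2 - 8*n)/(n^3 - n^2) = (n - 8)/(n*(n - 1))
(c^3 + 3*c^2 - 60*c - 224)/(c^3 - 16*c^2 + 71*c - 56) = (c^2 + 11*c + 28)/(c^2 - 8*c + 7)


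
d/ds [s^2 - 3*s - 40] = 2*s - 3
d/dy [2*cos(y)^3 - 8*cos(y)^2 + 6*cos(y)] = 2*(-3*cos(y)^2 + 8*cos(y) - 3)*sin(y)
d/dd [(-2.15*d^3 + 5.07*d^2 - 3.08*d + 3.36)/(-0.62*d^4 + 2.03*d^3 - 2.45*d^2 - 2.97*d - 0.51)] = (-1.333*d^6 + 6.2868*d^5 - 10.7534*d^4 + 33.6086*d^3 - 39.7768*d^2 + 11.2926*d + 11.55)/(0.3844*d^8 - 2.5172*d^7 + 7.1589*d^6 - 6.2642*d^5 - 5.4233*d^4 + 12.4824*d^3 + 11.3199*d^2 + 3.0294*d + 0.2601)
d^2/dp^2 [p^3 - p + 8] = 6*p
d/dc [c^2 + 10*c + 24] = 2*c + 10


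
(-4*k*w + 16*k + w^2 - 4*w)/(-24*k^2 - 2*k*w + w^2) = (4*k*w - 16*k - w^2 + 4*w)/(24*k^2 + 2*k*w - w^2)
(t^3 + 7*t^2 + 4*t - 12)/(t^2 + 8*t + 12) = t - 1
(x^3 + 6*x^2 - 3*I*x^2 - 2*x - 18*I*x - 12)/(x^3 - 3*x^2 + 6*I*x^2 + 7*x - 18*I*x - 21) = (x^2 + 2*x*(3 - I) - 12*I)/(x^2 + x*(-3 + 7*I) - 21*I)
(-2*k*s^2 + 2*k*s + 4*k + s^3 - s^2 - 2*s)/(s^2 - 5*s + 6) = (-2*k*s - 2*k + s^2 + s)/(s - 3)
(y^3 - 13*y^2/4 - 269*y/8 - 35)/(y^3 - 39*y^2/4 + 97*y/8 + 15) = (8*y^2 + 38*y + 35)/(8*y^2 - 14*y - 15)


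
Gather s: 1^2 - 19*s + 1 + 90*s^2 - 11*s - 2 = 90*s^2 - 30*s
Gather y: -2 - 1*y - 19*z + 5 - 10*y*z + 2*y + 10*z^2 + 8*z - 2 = y*(1 - 10*z) + 10*z^2 - 11*z + 1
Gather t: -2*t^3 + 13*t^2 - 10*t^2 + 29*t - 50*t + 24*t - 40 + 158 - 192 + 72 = -2*t^3 + 3*t^2 + 3*t - 2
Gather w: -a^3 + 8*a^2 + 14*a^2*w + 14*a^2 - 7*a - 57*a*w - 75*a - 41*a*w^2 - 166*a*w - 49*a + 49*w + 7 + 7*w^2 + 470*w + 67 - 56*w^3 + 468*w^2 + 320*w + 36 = -a^3 + 22*a^2 - 131*a - 56*w^3 + w^2*(475 - 41*a) + w*(14*a^2 - 223*a + 839) + 110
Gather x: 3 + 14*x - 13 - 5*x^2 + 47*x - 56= -5*x^2 + 61*x - 66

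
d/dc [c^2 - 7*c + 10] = 2*c - 7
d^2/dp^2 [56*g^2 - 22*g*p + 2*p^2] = 4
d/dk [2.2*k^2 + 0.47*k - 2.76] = 4.4*k + 0.47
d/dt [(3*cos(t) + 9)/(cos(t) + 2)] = 3*sin(t)/(cos(t) + 2)^2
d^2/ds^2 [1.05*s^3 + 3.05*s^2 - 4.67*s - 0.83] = 6.3*s + 6.1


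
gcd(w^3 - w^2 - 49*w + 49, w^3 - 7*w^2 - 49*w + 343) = w^2 - 49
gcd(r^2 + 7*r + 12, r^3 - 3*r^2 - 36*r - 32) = r + 4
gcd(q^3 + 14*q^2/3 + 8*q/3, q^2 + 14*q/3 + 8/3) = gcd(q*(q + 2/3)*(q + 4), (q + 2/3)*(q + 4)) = q^2 + 14*q/3 + 8/3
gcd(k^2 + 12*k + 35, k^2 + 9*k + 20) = k + 5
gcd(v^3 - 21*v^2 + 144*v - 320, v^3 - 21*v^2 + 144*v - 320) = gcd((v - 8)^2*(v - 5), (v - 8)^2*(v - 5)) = v^3 - 21*v^2 + 144*v - 320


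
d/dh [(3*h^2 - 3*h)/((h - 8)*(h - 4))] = 3*(-11*h^2 + 64*h - 32)/(h^4 - 24*h^3 + 208*h^2 - 768*h + 1024)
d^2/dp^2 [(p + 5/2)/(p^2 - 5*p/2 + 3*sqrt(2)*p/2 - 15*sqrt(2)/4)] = 16*((2*p + 5)*(4*p - 5 + 3*sqrt(2))^2 - 3*(2*p + sqrt(2))*(4*p^2 - 10*p + 6*sqrt(2)*p - 15*sqrt(2)))/(4*p^2 - 10*p + 6*sqrt(2)*p - 15*sqrt(2))^3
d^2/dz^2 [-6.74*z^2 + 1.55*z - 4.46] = -13.4800000000000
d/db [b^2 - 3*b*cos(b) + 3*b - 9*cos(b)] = 3*b*sin(b) + 2*b + 9*sin(b) - 3*cos(b) + 3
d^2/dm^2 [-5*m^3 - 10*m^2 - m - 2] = -30*m - 20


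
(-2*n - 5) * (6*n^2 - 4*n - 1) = -12*n^3 - 22*n^2 + 22*n + 5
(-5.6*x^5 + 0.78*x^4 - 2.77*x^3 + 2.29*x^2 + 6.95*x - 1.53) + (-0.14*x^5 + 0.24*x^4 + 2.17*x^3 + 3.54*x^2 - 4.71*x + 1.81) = -5.74*x^5 + 1.02*x^4 - 0.6*x^3 + 5.83*x^2 + 2.24*x + 0.28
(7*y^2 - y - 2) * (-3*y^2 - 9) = -21*y^4 + 3*y^3 - 57*y^2 + 9*y + 18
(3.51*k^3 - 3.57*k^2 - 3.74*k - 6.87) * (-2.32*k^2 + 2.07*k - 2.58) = -8.1432*k^5 + 15.5481*k^4 - 7.7689*k^3 + 17.4072*k^2 - 4.5717*k + 17.7246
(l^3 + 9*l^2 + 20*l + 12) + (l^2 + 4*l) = l^3 + 10*l^2 + 24*l + 12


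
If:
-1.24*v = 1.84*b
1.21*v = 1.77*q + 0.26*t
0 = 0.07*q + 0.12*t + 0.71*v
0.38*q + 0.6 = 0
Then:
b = 0.63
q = -1.58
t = 6.42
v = -0.93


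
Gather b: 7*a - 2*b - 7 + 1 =7*a - 2*b - 6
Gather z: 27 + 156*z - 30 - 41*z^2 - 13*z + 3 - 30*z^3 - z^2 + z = -30*z^3 - 42*z^2 + 144*z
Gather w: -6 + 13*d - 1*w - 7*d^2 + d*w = -7*d^2 + 13*d + w*(d - 1) - 6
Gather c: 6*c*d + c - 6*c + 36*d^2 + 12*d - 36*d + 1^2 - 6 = c*(6*d - 5) + 36*d^2 - 24*d - 5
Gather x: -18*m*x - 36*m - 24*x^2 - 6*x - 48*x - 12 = -36*m - 24*x^2 + x*(-18*m - 54) - 12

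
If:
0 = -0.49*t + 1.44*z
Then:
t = 2.93877551020408*z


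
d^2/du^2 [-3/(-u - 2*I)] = 6/(u + 2*I)^3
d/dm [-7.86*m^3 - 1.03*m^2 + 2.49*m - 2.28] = -23.58*m^2 - 2.06*m + 2.49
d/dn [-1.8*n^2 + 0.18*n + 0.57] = 0.18 - 3.6*n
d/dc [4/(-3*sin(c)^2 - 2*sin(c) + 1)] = 8*(3*sin(c) + 1)*cos(c)/(3*sin(c)^2 + 2*sin(c) - 1)^2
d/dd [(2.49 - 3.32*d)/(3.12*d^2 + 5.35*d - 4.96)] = (10.3584*d^2 - 15.5376*d + 3.1457)/(9.7344*d^4 + 33.384*d^3 - 2.32790000000001*d^2 - 53.072*d + 24.6016)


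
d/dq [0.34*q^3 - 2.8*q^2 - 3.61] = q*(1.02*q - 5.6)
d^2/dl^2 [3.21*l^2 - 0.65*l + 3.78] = 6.42000000000000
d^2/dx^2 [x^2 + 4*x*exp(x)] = 4*x*exp(x) + 8*exp(x) + 2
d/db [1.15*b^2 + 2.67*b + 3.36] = 2.3*b + 2.67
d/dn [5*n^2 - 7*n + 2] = 10*n - 7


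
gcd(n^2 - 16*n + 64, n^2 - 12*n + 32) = n - 8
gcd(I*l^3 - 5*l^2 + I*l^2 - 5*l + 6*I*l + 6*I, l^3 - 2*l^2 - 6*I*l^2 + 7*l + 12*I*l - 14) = 1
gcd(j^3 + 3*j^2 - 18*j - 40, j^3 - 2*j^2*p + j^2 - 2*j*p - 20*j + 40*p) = j^2 + j - 20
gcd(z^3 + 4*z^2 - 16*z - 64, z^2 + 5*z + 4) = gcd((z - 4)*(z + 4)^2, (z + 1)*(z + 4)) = z + 4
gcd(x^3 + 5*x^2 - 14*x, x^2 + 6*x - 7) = x + 7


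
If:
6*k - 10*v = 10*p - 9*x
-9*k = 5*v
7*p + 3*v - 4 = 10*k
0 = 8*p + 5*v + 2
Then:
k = -230/301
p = -334/301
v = 414/301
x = 2180/2709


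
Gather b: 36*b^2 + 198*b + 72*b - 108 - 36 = 36*b^2 + 270*b - 144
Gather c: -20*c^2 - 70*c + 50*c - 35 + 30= -20*c^2 - 20*c - 5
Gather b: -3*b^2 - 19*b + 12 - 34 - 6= -3*b^2 - 19*b - 28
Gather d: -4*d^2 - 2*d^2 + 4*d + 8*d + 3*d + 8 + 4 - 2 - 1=-6*d^2 + 15*d + 9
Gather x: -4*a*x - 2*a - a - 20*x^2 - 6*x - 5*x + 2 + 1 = -3*a - 20*x^2 + x*(-4*a - 11) + 3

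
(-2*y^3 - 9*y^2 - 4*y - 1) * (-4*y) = 8*y^4 + 36*y^3 + 16*y^2 + 4*y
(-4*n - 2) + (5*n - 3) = n - 5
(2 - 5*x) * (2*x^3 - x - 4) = -10*x^4 + 4*x^3 + 5*x^2 + 18*x - 8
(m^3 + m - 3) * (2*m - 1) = 2*m^4 - m^3 + 2*m^2 - 7*m + 3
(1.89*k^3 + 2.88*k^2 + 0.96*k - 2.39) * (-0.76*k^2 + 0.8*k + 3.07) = -1.4364*k^5 - 0.6768*k^4 + 7.3767*k^3 + 11.426*k^2 + 1.0352*k - 7.3373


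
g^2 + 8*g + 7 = (g + 1)*(g + 7)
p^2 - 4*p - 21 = (p - 7)*(p + 3)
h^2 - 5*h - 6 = (h - 6)*(h + 1)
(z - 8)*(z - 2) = z^2 - 10*z + 16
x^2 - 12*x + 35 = (x - 7)*(x - 5)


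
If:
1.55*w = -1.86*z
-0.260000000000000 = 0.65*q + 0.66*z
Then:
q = -1.01538461538462*z - 0.4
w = -1.2*z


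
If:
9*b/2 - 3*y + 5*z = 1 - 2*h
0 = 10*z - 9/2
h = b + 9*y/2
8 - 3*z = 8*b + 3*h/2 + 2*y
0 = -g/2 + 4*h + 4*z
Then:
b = 4067/10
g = -63058/5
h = -15769/10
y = -2204/5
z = 9/20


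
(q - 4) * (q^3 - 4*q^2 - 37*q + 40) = q^4 - 8*q^3 - 21*q^2 + 188*q - 160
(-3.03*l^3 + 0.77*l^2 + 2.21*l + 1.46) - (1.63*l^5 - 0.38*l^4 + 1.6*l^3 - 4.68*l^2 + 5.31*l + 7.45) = -1.63*l^5 + 0.38*l^4 - 4.63*l^3 + 5.45*l^2 - 3.1*l - 5.99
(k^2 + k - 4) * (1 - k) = -k^3 + 5*k - 4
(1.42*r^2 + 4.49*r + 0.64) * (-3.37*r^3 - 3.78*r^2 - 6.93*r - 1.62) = -4.7854*r^5 - 20.4989*r^4 - 28.9696*r^3 - 35.8353*r^2 - 11.709*r - 1.0368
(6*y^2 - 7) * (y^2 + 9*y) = 6*y^4 + 54*y^3 - 7*y^2 - 63*y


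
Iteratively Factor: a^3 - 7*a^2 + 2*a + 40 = (a + 2)*(a^2 - 9*a + 20) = (a - 4)*(a + 2)*(a - 5)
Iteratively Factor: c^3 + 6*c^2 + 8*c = (c)*(c^2 + 6*c + 8) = c*(c + 2)*(c + 4)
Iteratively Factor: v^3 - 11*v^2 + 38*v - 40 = (v - 2)*(v^2 - 9*v + 20) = (v - 4)*(v - 2)*(v - 5)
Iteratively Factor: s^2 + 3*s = (s)*(s + 3)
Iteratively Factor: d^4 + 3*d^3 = (d + 3)*(d^3) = d*(d + 3)*(d^2) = d^2*(d + 3)*(d)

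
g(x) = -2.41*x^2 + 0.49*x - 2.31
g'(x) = 0.49 - 4.82*x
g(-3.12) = -27.30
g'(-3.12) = 15.53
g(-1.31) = -7.09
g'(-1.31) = 6.80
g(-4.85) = -61.38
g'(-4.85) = 23.87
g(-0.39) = -2.87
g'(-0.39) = 2.37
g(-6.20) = -97.99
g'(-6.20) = 30.37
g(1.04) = -4.41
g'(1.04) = -4.52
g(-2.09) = -13.86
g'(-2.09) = 10.56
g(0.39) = -2.49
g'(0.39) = -1.39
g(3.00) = -22.53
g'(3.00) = -13.97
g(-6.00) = -92.01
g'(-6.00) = 29.41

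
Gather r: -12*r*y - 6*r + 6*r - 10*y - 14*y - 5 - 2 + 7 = -12*r*y - 24*y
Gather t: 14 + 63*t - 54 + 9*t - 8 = 72*t - 48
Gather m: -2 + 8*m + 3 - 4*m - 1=4*m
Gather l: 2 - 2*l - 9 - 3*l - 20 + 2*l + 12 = -3*l - 15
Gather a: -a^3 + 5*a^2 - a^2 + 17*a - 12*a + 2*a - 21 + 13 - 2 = -a^3 + 4*a^2 + 7*a - 10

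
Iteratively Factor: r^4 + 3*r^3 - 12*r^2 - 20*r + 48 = (r - 2)*(r^3 + 5*r^2 - 2*r - 24) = (r - 2)*(r + 3)*(r^2 + 2*r - 8) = (r - 2)*(r + 3)*(r + 4)*(r - 2)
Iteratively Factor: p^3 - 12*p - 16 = (p + 2)*(p^2 - 2*p - 8) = (p + 2)^2*(p - 4)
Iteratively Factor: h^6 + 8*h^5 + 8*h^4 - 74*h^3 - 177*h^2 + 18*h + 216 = (h + 2)*(h^5 + 6*h^4 - 4*h^3 - 66*h^2 - 45*h + 108) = (h - 1)*(h + 2)*(h^4 + 7*h^3 + 3*h^2 - 63*h - 108) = (h - 1)*(h + 2)*(h + 3)*(h^3 + 4*h^2 - 9*h - 36) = (h - 3)*(h - 1)*(h + 2)*(h + 3)*(h^2 + 7*h + 12) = (h - 3)*(h - 1)*(h + 2)*(h + 3)^2*(h + 4)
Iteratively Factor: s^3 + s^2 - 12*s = (s + 4)*(s^2 - 3*s) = (s - 3)*(s + 4)*(s)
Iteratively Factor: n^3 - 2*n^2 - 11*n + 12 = (n - 4)*(n^2 + 2*n - 3) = (n - 4)*(n - 1)*(n + 3)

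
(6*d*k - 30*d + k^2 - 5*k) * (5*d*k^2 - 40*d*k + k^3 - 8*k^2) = 30*d^2*k^3 - 390*d^2*k^2 + 1200*d^2*k + 11*d*k^4 - 143*d*k^3 + 440*d*k^2 + k^5 - 13*k^4 + 40*k^3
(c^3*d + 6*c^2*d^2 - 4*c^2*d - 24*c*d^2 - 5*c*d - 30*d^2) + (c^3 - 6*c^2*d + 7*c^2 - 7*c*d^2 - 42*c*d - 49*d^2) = c^3*d + c^3 + 6*c^2*d^2 - 10*c^2*d + 7*c^2 - 31*c*d^2 - 47*c*d - 79*d^2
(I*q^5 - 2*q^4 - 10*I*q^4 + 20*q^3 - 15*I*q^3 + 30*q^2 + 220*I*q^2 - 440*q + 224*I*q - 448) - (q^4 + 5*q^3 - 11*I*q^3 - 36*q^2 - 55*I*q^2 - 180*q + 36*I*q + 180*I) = I*q^5 - 3*q^4 - 10*I*q^4 + 15*q^3 - 4*I*q^3 + 66*q^2 + 275*I*q^2 - 260*q + 188*I*q - 448 - 180*I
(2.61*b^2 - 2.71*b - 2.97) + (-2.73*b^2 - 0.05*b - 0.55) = -0.12*b^2 - 2.76*b - 3.52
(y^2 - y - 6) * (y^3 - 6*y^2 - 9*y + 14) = y^5 - 7*y^4 - 9*y^3 + 59*y^2 + 40*y - 84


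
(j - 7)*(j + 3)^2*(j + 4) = j^4 + 3*j^3 - 37*j^2 - 195*j - 252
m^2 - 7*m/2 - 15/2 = (m - 5)*(m + 3/2)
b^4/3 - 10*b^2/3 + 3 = (b/3 + 1)*(b - 3)*(b - 1)*(b + 1)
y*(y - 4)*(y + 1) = y^3 - 3*y^2 - 4*y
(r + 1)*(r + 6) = r^2 + 7*r + 6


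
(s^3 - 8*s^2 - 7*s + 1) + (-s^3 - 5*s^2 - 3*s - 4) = -13*s^2 - 10*s - 3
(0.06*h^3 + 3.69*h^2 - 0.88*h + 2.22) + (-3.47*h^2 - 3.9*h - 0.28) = 0.06*h^3 + 0.22*h^2 - 4.78*h + 1.94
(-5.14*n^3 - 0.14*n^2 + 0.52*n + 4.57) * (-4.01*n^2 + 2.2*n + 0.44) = 20.6114*n^5 - 10.7466*n^4 - 4.6548*n^3 - 17.2433*n^2 + 10.2828*n + 2.0108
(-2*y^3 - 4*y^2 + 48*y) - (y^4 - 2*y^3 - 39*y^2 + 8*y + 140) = -y^4 + 35*y^2 + 40*y - 140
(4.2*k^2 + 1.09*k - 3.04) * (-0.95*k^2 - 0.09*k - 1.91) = -3.99*k^4 - 1.4135*k^3 - 5.2321*k^2 - 1.8083*k + 5.8064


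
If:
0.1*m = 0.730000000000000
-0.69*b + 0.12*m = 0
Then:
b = 1.27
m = 7.30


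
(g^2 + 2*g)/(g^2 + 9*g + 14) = g/(g + 7)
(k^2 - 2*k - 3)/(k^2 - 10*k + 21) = (k + 1)/(k - 7)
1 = 1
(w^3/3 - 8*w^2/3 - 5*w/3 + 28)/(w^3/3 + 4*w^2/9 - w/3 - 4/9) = 3*(w^3 - 8*w^2 - 5*w + 84)/(3*w^3 + 4*w^2 - 3*w - 4)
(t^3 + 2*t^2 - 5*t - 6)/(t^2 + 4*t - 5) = (t^3 + 2*t^2 - 5*t - 6)/(t^2 + 4*t - 5)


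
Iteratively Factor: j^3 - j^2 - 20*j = (j + 4)*(j^2 - 5*j) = j*(j + 4)*(j - 5)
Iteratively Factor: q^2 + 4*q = (q + 4)*(q)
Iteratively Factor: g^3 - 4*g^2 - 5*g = (g - 5)*(g^2 + g) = (g - 5)*(g + 1)*(g)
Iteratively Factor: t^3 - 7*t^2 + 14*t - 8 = (t - 4)*(t^2 - 3*t + 2) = (t - 4)*(t - 1)*(t - 2)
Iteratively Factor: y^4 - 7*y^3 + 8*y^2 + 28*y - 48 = (y - 2)*(y^3 - 5*y^2 - 2*y + 24) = (y - 3)*(y - 2)*(y^2 - 2*y - 8) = (y - 3)*(y - 2)*(y + 2)*(y - 4)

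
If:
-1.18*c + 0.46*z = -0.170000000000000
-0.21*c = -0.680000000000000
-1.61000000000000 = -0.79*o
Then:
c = 3.24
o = 2.04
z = 7.94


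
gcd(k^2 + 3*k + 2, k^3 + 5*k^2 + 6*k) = k + 2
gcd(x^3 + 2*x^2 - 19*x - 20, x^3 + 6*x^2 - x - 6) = x + 1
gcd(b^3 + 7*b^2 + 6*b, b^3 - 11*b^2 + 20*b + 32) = b + 1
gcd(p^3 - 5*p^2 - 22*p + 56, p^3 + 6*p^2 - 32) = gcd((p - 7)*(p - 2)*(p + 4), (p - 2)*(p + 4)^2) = p^2 + 2*p - 8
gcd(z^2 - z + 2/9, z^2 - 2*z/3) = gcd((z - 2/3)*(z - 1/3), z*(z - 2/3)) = z - 2/3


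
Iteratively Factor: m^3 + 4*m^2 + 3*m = (m + 1)*(m^2 + 3*m) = (m + 1)*(m + 3)*(m)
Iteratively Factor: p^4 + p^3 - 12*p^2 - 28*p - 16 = (p + 2)*(p^3 - p^2 - 10*p - 8) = (p + 2)^2*(p^2 - 3*p - 4) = (p - 4)*(p + 2)^2*(p + 1)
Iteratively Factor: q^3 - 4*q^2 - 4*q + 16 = (q - 2)*(q^2 - 2*q - 8) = (q - 4)*(q - 2)*(q + 2)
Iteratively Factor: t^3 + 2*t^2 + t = (t + 1)*(t^2 + t) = (t + 1)^2*(t)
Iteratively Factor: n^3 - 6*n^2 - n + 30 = (n + 2)*(n^2 - 8*n + 15) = (n - 5)*(n + 2)*(n - 3)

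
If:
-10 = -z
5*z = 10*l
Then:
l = 5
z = 10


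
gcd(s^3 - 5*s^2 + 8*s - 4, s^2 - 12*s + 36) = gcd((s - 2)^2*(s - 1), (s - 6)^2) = 1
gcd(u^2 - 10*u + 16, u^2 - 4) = u - 2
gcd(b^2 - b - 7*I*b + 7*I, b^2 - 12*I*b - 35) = b - 7*I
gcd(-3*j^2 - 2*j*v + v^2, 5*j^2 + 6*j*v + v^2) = j + v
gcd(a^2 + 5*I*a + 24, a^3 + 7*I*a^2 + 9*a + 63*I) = a - 3*I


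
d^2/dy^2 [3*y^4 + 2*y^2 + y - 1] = 36*y^2 + 4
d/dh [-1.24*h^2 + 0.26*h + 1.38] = 0.26 - 2.48*h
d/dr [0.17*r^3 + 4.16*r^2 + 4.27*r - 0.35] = 0.51*r^2 + 8.32*r + 4.27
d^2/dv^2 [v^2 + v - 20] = 2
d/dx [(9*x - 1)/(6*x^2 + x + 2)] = (54*x^2 + 9*x - (9*x - 1)*(12*x + 1) + 18)/(6*x^2 + x + 2)^2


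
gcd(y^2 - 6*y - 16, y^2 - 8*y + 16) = 1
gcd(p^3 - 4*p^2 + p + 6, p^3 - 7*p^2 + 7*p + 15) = p^2 - 2*p - 3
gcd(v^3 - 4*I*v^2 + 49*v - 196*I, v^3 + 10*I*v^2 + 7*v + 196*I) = v^2 + 3*I*v + 28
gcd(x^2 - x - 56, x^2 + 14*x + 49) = x + 7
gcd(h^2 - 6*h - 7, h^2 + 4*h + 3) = h + 1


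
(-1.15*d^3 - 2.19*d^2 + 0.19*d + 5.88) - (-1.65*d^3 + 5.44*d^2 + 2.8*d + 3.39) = 0.5*d^3 - 7.63*d^2 - 2.61*d + 2.49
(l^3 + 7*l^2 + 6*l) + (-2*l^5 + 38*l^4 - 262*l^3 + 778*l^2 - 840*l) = -2*l^5 + 38*l^4 - 261*l^3 + 785*l^2 - 834*l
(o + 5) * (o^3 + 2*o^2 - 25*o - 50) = o^4 + 7*o^3 - 15*o^2 - 175*o - 250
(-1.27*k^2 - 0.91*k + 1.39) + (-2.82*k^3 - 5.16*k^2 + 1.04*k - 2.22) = -2.82*k^3 - 6.43*k^2 + 0.13*k - 0.83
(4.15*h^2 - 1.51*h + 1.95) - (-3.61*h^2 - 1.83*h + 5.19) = 7.76*h^2 + 0.32*h - 3.24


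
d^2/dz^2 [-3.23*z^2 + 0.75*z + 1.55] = -6.46000000000000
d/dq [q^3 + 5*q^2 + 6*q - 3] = 3*q^2 + 10*q + 6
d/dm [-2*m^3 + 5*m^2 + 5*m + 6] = -6*m^2 + 10*m + 5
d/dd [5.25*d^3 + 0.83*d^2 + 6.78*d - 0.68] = 15.75*d^2 + 1.66*d + 6.78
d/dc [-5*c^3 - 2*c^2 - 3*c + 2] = -15*c^2 - 4*c - 3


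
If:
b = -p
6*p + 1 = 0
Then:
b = 1/6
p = -1/6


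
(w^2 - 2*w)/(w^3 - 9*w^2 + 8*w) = (w - 2)/(w^2 - 9*w + 8)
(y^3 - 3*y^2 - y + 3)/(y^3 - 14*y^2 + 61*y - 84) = (y^2 - 1)/(y^2 - 11*y + 28)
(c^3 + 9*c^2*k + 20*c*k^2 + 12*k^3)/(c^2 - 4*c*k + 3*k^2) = (c^3 + 9*c^2*k + 20*c*k^2 + 12*k^3)/(c^2 - 4*c*k + 3*k^2)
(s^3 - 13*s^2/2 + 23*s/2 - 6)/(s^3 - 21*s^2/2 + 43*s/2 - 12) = (s - 4)/(s - 8)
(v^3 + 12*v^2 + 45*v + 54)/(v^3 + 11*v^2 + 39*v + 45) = (v + 6)/(v + 5)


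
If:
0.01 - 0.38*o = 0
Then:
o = 0.03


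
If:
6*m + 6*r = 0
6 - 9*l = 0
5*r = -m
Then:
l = 2/3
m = 0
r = 0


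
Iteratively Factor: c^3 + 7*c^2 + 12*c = (c + 3)*(c^2 + 4*c) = c*(c + 3)*(c + 4)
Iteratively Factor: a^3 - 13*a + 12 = (a - 1)*(a^2 + a - 12) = (a - 1)*(a + 4)*(a - 3)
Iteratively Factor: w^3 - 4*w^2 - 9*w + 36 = (w - 4)*(w^2 - 9) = (w - 4)*(w + 3)*(w - 3)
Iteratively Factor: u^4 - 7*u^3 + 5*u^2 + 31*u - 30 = (u - 1)*(u^3 - 6*u^2 - u + 30) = (u - 1)*(u + 2)*(u^2 - 8*u + 15) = (u - 5)*(u - 1)*(u + 2)*(u - 3)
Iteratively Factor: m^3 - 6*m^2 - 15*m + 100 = (m - 5)*(m^2 - m - 20) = (m - 5)*(m + 4)*(m - 5)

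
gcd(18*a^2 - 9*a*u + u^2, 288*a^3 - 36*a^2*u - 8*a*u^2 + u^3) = -6*a + u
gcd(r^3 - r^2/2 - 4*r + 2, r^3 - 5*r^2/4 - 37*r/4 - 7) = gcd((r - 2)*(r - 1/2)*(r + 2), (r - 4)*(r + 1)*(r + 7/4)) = 1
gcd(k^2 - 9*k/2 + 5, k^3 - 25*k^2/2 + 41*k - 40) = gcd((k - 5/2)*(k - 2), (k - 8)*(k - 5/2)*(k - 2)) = k^2 - 9*k/2 + 5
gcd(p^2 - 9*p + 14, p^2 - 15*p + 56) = p - 7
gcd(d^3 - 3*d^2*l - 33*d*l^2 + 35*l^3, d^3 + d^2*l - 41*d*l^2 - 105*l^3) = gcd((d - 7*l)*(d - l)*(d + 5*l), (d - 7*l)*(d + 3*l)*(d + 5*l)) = d^2 - 2*d*l - 35*l^2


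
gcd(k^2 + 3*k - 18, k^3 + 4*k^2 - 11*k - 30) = k - 3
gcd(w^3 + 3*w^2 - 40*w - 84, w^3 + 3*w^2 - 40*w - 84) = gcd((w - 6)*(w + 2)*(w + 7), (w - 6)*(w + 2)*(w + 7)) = w^3 + 3*w^2 - 40*w - 84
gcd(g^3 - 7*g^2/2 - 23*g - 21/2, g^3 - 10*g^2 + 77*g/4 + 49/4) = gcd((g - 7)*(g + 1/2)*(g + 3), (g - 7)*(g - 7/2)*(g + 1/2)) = g^2 - 13*g/2 - 7/2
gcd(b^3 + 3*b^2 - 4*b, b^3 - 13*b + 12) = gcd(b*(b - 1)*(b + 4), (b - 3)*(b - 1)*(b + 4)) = b^2 + 3*b - 4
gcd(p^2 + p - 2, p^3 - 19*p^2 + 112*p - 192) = 1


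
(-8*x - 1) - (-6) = 5 - 8*x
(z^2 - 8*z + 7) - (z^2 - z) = 7 - 7*z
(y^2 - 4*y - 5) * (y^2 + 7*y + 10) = y^4 + 3*y^3 - 23*y^2 - 75*y - 50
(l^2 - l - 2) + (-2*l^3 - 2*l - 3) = -2*l^3 + l^2 - 3*l - 5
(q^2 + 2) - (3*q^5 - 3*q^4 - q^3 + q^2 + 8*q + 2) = -3*q^5 + 3*q^4 + q^3 - 8*q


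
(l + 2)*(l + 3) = l^2 + 5*l + 6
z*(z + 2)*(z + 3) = z^3 + 5*z^2 + 6*z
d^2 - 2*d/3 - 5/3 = (d - 5/3)*(d + 1)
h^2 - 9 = (h - 3)*(h + 3)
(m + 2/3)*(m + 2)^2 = m^3 + 14*m^2/3 + 20*m/3 + 8/3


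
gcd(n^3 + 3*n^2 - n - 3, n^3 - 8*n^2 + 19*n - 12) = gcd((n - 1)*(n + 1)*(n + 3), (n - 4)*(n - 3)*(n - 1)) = n - 1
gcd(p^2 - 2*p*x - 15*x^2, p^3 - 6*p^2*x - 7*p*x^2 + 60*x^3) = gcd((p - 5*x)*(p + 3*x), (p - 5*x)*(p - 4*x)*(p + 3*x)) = -p^2 + 2*p*x + 15*x^2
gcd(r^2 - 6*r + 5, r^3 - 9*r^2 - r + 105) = r - 5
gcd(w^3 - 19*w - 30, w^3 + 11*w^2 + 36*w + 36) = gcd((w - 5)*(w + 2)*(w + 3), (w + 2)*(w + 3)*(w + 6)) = w^2 + 5*w + 6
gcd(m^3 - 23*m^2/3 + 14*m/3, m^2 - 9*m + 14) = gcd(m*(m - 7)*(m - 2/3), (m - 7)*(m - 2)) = m - 7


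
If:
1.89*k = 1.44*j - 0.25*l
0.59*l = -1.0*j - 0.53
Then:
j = -0.59*l - 0.53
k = -0.581798941798942*l - 0.403809523809524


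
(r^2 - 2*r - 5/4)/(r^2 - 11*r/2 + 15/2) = (r + 1/2)/(r - 3)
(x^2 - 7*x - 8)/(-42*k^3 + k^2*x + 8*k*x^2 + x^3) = (x^2 - 7*x - 8)/(-42*k^3 + k^2*x + 8*k*x^2 + x^3)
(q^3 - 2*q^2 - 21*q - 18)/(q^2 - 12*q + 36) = (q^2 + 4*q + 3)/(q - 6)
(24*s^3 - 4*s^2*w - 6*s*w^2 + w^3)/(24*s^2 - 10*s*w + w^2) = (4*s^2 - w^2)/(4*s - w)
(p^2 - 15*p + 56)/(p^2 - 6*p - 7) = (p - 8)/(p + 1)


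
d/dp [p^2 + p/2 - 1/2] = 2*p + 1/2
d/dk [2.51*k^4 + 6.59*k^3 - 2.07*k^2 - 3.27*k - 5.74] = 10.04*k^3 + 19.77*k^2 - 4.14*k - 3.27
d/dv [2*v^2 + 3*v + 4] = 4*v + 3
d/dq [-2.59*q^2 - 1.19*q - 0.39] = -5.18*q - 1.19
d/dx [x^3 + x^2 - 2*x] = 3*x^2 + 2*x - 2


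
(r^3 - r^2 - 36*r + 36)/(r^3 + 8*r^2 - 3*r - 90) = (r^2 - 7*r + 6)/(r^2 + 2*r - 15)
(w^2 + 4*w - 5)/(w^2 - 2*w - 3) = (-w^2 - 4*w + 5)/(-w^2 + 2*w + 3)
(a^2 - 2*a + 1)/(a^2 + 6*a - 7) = (a - 1)/(a + 7)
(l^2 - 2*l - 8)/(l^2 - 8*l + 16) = (l + 2)/(l - 4)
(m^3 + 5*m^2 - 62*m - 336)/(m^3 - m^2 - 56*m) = (m + 6)/m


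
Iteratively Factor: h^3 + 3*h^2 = (h + 3)*(h^2) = h*(h + 3)*(h)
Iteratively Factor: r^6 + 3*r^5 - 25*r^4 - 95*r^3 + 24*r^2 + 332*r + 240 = (r + 4)*(r^5 - r^4 - 21*r^3 - 11*r^2 + 68*r + 60) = (r + 1)*(r + 4)*(r^4 - 2*r^3 - 19*r^2 + 8*r + 60) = (r - 2)*(r + 1)*(r + 4)*(r^3 - 19*r - 30) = (r - 5)*(r - 2)*(r + 1)*(r + 4)*(r^2 + 5*r + 6) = (r - 5)*(r - 2)*(r + 1)*(r + 2)*(r + 4)*(r + 3)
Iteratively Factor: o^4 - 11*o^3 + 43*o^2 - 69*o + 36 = (o - 3)*(o^3 - 8*o^2 + 19*o - 12) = (o - 4)*(o - 3)*(o^2 - 4*o + 3) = (o - 4)*(o - 3)^2*(o - 1)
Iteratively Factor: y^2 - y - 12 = (y + 3)*(y - 4)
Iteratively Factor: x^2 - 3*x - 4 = (x + 1)*(x - 4)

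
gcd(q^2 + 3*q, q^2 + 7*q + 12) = q + 3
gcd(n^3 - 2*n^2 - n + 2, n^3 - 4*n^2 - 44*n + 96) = n - 2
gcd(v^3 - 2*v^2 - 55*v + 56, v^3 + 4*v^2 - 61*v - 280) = v^2 - v - 56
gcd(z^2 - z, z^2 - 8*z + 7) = z - 1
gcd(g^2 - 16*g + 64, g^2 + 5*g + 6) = 1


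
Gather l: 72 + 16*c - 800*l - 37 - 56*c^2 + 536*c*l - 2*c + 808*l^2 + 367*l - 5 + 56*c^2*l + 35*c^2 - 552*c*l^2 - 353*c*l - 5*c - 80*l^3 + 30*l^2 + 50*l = -21*c^2 + 9*c - 80*l^3 + l^2*(838 - 552*c) + l*(56*c^2 + 183*c - 383) + 30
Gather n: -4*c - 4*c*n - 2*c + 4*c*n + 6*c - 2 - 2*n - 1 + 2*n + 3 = 0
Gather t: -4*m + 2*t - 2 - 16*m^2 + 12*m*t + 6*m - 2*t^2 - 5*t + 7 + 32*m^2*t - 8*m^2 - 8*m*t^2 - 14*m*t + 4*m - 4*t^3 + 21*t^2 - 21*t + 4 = -24*m^2 + 6*m - 4*t^3 + t^2*(19 - 8*m) + t*(32*m^2 - 2*m - 24) + 9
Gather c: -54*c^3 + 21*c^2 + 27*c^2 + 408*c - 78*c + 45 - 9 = -54*c^3 + 48*c^2 + 330*c + 36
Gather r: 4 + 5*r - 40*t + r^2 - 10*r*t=r^2 + r*(5 - 10*t) - 40*t + 4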